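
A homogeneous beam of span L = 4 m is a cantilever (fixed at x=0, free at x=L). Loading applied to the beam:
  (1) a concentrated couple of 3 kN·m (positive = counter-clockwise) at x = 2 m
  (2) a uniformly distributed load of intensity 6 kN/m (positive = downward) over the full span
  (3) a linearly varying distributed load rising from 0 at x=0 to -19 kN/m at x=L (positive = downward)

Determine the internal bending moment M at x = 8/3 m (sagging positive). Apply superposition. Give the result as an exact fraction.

M(8/3) = 784/81 kN·m

Load 1 — applied couple M₀=3 kN·m at a=2 m (b=L-a=2):
  M_1 = 0  [x>a] = 0 kN·m
Load 2 — uniform load w=6 kN/m over full span:
  M_2 = -w(L-x)²/2 = -6·(4-(8/3))²/2 = -16/3 kN·m
Load 3 — triangular load w₀=-19 kN/m (0→w₀ over full span):
  M_3 = w₀Lx/2 - w₀L²/3 - w₀x³/(6L) = (-19)·4·(8/3)/2 - (-19)·4²/3 - (-19)·(8/3)³/(6·4) = 1216/81 kN·m
Superposition: M = Σ M_i = 784/81 kN·m ≈ 9.679012 kN·m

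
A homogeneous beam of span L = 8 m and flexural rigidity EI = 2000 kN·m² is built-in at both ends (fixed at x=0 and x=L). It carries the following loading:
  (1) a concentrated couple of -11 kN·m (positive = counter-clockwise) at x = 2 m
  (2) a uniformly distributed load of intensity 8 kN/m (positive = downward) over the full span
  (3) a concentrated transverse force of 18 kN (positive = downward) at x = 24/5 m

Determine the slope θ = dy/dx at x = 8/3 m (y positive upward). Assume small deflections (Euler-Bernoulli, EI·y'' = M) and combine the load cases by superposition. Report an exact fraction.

Load 1 — applied couple M₀=-11 kN·m at a=2 m (b=L-a=6):
  θ_1 = (R_Ax²/2 - M_Ax - M₀(x-a))/EI  [x>a] with R_A=-99/64, M_A=33/16 = ((-99/64)·(8/3)²/2 - (33/16)·(8/3) - (-11)·((8/3)-2))/2000 = -11/6000 rad
Load 2 — uniform load w=8 kN/m over full span:
  θ_2 = -wx(L-x)(L-2x)/(12EI) = -8·(8/3)·(8-(8/3))·(8-2·(8/3))/(12·2000) = -128/10125 rad
Load 3 — point force P=18 kN at a=24/5 m (b=L-a=16/5):
  θ_3 = -Pb²x(2aL-(3a+b)x)/(2L³EI)  [x≤a] = -18·(16/5)²·(8/3)·(2·(24/5)·8-(3·(24/5)+(16/5))·(8/3))/(2·8³·2000) = -112/15625 rad
Superposition: θ = Σ θ_i = -438277/20250000 rad ≈ -0.021643 rad

θ(8/3) = -438277/20250000 rad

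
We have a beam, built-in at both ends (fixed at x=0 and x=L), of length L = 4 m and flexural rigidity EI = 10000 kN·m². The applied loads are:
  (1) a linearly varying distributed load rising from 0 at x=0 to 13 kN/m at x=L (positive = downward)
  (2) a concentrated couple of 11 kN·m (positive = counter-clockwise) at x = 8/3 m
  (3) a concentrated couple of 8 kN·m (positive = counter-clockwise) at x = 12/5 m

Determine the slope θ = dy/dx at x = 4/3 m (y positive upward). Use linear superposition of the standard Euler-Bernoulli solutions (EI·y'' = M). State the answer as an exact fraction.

Load 1 — triangular load w₀=13 kN/m (0→w₀ over full span):
  θ_1 = -w₀(2x(L-x)(L-2x)(x+2L)+x²(L-x)²)/(120LEI) = -13·(2·(4/3)·(4-(4/3))·(4-2·(4/3))·((4/3)+2·4)+(4/3)²·(4-(4/3))²)/(120·4·10000) = -208/759375 rad
Load 2 — applied couple M₀=11 kN·m at a=8/3 m (b=L-a=4/3):
  θ_2 = (R_Ax²/2 - M_Ax)/EI  [x≤a] with R_A=11/3, M_A=11/3 = ((11/3)·(4/3)²/2 - (11/3)·(4/3))/10000 = -11/67500 rad
Load 3 — applied couple M₀=8 kN·m at a=12/5 m (b=L-a=8/5):
  θ_3 = (R_Ax²/2 - M_Ax)/EI  [x≤a] with R_A=72/25, M_A=64/25 = ((72/25)·(4/3)²/2 - (64/25)·(4/3))/10000 = -4/46875 rad
Superposition: θ = Σ θ_i = -7931/15187500 rad ≈ -0.000522 rad

θ(4/3) = -7931/15187500 rad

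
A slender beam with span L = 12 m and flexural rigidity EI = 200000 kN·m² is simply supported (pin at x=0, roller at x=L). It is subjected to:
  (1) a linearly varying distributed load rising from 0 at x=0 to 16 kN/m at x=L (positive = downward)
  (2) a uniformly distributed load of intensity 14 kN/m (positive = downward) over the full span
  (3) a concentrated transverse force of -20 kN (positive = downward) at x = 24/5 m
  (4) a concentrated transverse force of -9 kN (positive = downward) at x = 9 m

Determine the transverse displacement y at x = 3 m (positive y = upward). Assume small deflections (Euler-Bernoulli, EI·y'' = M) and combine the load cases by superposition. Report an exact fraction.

y(3) = -88101/5000000 m

Load 1 — triangular load w₀=16 kN/m (0→w₀ over full span):
  y_1 = -w₀x(7L⁴-10L²x²+3x⁴)/(360LEI) = -16·3·(7·12⁴-10·12²·3²+3·3⁴)/(360·12·200000) = -2943/400000 m
Load 2 — uniform load w=14 kN/m over full span:
  y_2 = -wx(L³-2Lx²+x³)/(24EI) = -14·3·(12³-2·12·3²+3³)/(24·200000) = -10773/800000 m
Load 3 — point force P=-20 kN at a=24/5 m (b=L-a=36/5):
  y_3 = -Pbx(L²-b²-x²)/(6LEI)  [x≤a] = -(-20)·(36/5)·3·(12²-(36/5)²-3²)/(6·12·200000) = 6237/2500000 m
Load 4 — point force P=-9 kN at a=9 m (b=L-a=3):
  y_4 = -Pbx(L²-b²-x²)/(6LEI)  [x≤a] = -(-9)·3·3·(12²-3²-3²)/(6·12·200000) = 567/800000 m
Superposition: y = Σ y_i = -88101/5000000 m ≈ -0.017620 m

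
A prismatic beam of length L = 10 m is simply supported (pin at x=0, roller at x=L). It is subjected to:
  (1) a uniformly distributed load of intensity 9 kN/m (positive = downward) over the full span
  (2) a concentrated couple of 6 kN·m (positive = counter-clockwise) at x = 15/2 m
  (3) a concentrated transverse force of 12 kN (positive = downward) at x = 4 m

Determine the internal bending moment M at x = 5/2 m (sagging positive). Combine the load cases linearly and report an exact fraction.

Load 1 — uniform load w=9 kN/m over full span:
  M_1 = wx(L-x)/2 = 9·(5/2)·(10-(5/2))/2 = 675/8 kN·m
Load 2 — applied couple M₀=6 kN·m at a=15/2 m (b=L-a=5/2):
  M_2 = M₀x/L  [x≤a] = 6·(5/2)/10 = 3/2 kN·m
Load 3 — point force P=12 kN at a=4 m (b=L-a=6):
  M_3 = Pbx/L  [x≤a] = 12·6·(5/2)/10 = 18 kN·m
Superposition: M = Σ M_i = 831/8 kN·m ≈ 103.875000 kN·m

M(5/2) = 831/8 kN·m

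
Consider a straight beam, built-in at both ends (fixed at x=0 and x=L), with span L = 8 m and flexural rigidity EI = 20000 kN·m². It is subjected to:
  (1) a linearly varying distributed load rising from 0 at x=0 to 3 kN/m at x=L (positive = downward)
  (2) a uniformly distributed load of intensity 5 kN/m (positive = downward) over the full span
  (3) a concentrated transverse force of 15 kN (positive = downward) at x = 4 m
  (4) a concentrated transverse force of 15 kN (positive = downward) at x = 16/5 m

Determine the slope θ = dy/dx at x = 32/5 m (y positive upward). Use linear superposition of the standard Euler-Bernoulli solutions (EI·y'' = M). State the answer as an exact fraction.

Load 1 — triangular load w₀=3 kN/m (0→w₀ over full span):
  θ_1 = -w₀(2x(L-x)(L-2x)(x+2L)+x²(L-x)²)/(120LEI) = -3·(2·(32/5)·(8-(32/5))·(8-2·(32/5))·((32/5)+2·8)+(32/5)²·(8-(32/5))²)/(120·8·20000) = 128/390625 rad
Load 2 — uniform load w=5 kN/m over full span:
  θ_2 = -wx(L-x)(L-2x)/(12EI) = -5·(32/5)·(8-(32/5))·(8-2·(32/5))/(12·20000) = 16/15625 rad
Load 3 — point force P=15 kN at a=4 m (b=L-a=4):
  θ_3 = Pa²(L-x)(2bL-(3b+a)(L-x))/(2L³EI)  [x>a] = 15·4²·(8-(32/5))·(2·4·8-(3·4+4)·(8-(32/5)))/(2·8³·20000) = 9/12500 rad
Load 4 — point force P=15 kN at a=16/5 m (b=L-a=24/5):
  θ_4 = Pa²(L-x)(2bL-(3b+a)(L-x))/(2L³EI)  [x>a] = 15·(16/5)²·(8-(32/5))·(2·(24/5)·8-(3·(24/5)+(16/5))·(8-(32/5)))/(2·8³·20000) = 228/390625 rad
Superposition: θ = Σ θ_i = 4149/1562500 rad ≈ 0.002655 rad

θ(32/5) = 4149/1562500 rad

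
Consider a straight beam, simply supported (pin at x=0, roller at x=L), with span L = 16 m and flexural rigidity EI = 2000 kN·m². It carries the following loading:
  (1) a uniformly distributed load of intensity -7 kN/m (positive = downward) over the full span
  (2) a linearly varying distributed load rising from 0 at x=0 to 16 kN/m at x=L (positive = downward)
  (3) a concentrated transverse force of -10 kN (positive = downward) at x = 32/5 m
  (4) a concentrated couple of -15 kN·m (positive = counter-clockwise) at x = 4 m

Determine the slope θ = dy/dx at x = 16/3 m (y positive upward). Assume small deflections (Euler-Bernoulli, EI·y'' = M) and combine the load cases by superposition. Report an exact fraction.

θ(16/3) = -830149/24300000 rad

Load 1 — uniform load w=-7 kN/m over full span:
  θ_1 = -w(L³-6Lx²+4x³)/(24EI) = -(-7)·(16³-6·16·(16/3)²+4·(16/3)³)/(24·2000) = 2912/10125 rad
Load 2 — triangular load w₀=16 kN/m (0→w₀ over full span):
  θ_2 = -w₀(7L⁴-30L²x²+15x⁴)/(360LEI) = -16·(7·16⁴-30·16²·(16/3)²+15·(16/3)⁴)/(360·16·2000) = -53248/151875 rad
Load 3 — point force P=-10 kN at a=32/5 m (b=L-a=48/5):
  θ_3 = -Pb(L²-b²-3x²)/(6LEI)  [x≤a] = -(-10)·(48/5)·(16²-(48/5)²-3·(16/3)²)/(6·16·2000) = 368/9375 rad
Load 4 — applied couple M₀=-15 kN·m at a=4 m (b=L-a=12):
  θ_4 = (M₀x²/(2L)-M₀(x-a)+C₁)/EI  [x>a] with C₁=M₀(3b²-L²)/(6L)=-55/2 = ((-15)·(16/3)²/(2·16)-(-15)·((16/3)-4)+(-55/2))/2000 = -1/96 rad
Superposition: θ = Σ θ_i = -830149/24300000 rad ≈ -0.034163 rad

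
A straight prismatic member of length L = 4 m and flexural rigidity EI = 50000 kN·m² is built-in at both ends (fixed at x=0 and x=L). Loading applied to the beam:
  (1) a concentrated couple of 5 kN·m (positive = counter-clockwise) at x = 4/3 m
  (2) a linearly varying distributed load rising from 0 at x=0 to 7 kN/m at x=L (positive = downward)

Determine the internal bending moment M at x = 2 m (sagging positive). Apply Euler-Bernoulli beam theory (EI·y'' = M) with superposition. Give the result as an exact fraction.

Load 1 — applied couple M₀=5 kN·m at a=4/3 m (b=L-a=8/3):
  M_1 = R_Ax - M_A - M₀  [x>a] with R_A=5/3, M_A=0 = (5/3)·2 - 0 - 5 = -5/3 kN·m
Load 2 — triangular load w₀=7 kN/m (0→w₀ over full span):
  M_2 = 3w₀Lx/20 - w₀L²/30 - w₀x³/(6L) = 3·7·4·2/20 - 7·4²/30 - 7·2³/(6·4) = 7/3 kN·m
Superposition: M = Σ M_i = 2/3 kN·m ≈ 0.666667 kN·m

M(2) = 2/3 kN·m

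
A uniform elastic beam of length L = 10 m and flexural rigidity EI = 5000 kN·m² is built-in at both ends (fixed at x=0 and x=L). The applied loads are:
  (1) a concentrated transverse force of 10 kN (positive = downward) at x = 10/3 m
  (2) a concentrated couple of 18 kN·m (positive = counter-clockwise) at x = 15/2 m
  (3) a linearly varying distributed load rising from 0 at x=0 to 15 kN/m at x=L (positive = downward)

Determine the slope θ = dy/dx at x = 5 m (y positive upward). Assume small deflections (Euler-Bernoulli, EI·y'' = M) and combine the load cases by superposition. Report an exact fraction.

Load 1 — point force P=10 kN at a=10/3 m (b=L-a=20/3):
  θ_1 = Pa²(L-x)(2bL-(3b+a)(L-x))/(2L³EI)  [x>a] = 10·(10/3)²·(10-5)·(2·(20/3)·10-(3·(20/3)+(10/3))·(10-5))/(2·10³·5000) = 1/1080 rad
Load 2 — applied couple M₀=18 kN·m at a=15/2 m (b=L-a=5/2):
  θ_2 = (R_Ax²/2 - M_Ax)/EI  [x≤a] with R_A=81/40, M_A=45/8 = ((81/40)·5²/2 - (45/8)·5)/5000 = -9/16000 rad
Load 3 — triangular load w₀=15 kN/m (0→w₀ over full span):
  θ_3 = -w₀(2x(L-x)(L-2x)(x+2L)+x²(L-x)²)/(120LEI) = -15·(2·5·(10-5)·(10-2·5)·(5+2·10)+5²·(10-5)²)/(120·10·5000) = -1/640 rad
Superposition: θ = Σ θ_i = -259/216000 rad ≈ -0.001199 rad

θ(5) = -259/216000 rad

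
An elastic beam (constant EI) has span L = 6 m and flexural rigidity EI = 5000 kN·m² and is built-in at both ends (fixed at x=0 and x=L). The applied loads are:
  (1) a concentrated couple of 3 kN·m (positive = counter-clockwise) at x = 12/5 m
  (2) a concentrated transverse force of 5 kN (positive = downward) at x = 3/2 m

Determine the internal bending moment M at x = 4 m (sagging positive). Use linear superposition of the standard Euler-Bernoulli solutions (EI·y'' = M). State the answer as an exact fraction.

Load 1 — applied couple M₀=3 kN·m at a=12/5 m (b=L-a=18/5):
  M_1 = R_Ax - M_A - M₀  [x>a] with R_A=18/25, M_A=9/25 = (18/25)·4 - (9/25) - 3 = -12/25 kN·m
Load 2 — point force P=5 kN at a=3/2 m (b=L-a=9/2):
  M_2 = Pa²(a+3b)(L-x)/L³ - Pa²b/L²  [x>a] = 5·(3/2)²·((3/2)+3·(9/2))·(6-4)/6³ - 5·(3/2)²·(9/2)/6² = 5/32 kN·m
Superposition: M = Σ M_i = -259/800 kN·m ≈ -0.323750 kN·m

M(4) = -259/800 kN·m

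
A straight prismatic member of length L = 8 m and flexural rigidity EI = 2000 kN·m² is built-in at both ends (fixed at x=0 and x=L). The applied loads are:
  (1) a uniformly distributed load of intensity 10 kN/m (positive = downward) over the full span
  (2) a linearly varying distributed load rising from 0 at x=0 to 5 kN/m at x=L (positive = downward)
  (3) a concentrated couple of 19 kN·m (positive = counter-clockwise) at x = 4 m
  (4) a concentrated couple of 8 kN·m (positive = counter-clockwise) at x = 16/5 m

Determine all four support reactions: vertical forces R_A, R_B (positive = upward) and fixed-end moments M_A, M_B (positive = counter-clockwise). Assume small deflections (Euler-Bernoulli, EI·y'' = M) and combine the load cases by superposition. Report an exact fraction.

R_A = 20401/400 kN, M_A = 6971/100 kN·m, R_B = 19599/400 kN, M_B = -18607/300 kN·m

Load 1 — uniform load w=10 kN/m over full span:
  R_A = wL/2 = 10·8/2 = 40 kN
  M_A = wL²/12 = 10·8²/12 = 160/3 kN·m
  R_B = wL/2 = 10·8/2 = 40 kN
  M_B = -wL²/12 = -10·8²/12 = -160/3 kN·m
Load 2 — triangular load w₀=5 kN/m (0→w₀ over full span):
  R_A = 3w₀L/20 = 3·5·8/20 = 6 kN
  M_A = w₀L²/30 = 5·8²/30 = 32/3 kN·m
  R_B = 7w₀L/20 = 7·5·8/20 = 14 kN
  M_B = -w₀L²/20 = -5·8²/20 = -16 kN·m
Load 3 — applied couple M₀=19 kN·m at a=4 m (b=L-a=4):
  R_A = 6M₀ab/L³ = 6·19·4·4/8³ = 57/16 kN
  M_A = M₀b(2a-b)/L² = 19·4·(2·4-4)/8² = 19/4 kN·m
  R_B = -6M₀ab/L³ = -6·19·4·4/8³ = -57/16 kN
  M_B = M₀a(2b-a)/L² = 19·4·(2·4-4)/8² = 19/4 kN·m
Load 4 — applied couple M₀=8 kN·m at a=16/5 m (b=L-a=24/5):
  R_A = 6M₀ab/L³ = 6·8·(16/5)·(24/5)/8³ = 36/25 kN
  M_A = M₀b(2a-b)/L² = 8·(24/5)·(2·(16/5)-(24/5))/8² = 24/25 kN·m
  R_B = -6M₀ab/L³ = -6·8·(16/5)·(24/5)/8³ = -36/25 kN
  M_B = M₀a(2b-a)/L² = 8·(16/5)·(2·(24/5)-(16/5))/8² = 64/25 kN·m
Superposition: R_A = 20401/400 kN, M_A = 6971/100 kN·m, R_B = 19599/400 kN, M_B = -18607/300 kN·m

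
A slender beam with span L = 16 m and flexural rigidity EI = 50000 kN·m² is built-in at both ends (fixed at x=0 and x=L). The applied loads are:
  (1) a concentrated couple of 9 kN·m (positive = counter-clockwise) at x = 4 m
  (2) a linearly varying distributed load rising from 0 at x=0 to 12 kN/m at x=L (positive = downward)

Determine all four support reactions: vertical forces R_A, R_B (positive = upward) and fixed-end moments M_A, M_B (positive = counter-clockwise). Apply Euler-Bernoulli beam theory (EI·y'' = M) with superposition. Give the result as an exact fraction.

Load 1 — applied couple M₀=9 kN·m at a=4 m (b=L-a=12):
  R_A = 6M₀ab/L³ = 6·9·4·12/16³ = 81/128 kN
  M_A = M₀b(2a-b)/L² = 9·12·(2·4-12)/16² = -27/16 kN·m
  R_B = -6M₀ab/L³ = -6·9·4·12/16³ = -81/128 kN
  M_B = M₀a(2b-a)/L² = 9·4·(2·12-4)/16² = 45/16 kN·m
Load 2 — triangular load w₀=12 kN/m (0→w₀ over full span):
  R_A = 3w₀L/20 = 3·12·16/20 = 144/5 kN
  M_A = w₀L²/30 = 12·16²/30 = 512/5 kN·m
  R_B = 7w₀L/20 = 7·12·16/20 = 336/5 kN
  M_B = -w₀L²/20 = -12·16²/20 = -768/5 kN·m
Superposition: R_A = 18837/640 kN, M_A = 8057/80 kN·m, R_B = 42603/640 kN, M_B = -12063/80 kN·m

R_A = 18837/640 kN, M_A = 8057/80 kN·m, R_B = 42603/640 kN, M_B = -12063/80 kN·m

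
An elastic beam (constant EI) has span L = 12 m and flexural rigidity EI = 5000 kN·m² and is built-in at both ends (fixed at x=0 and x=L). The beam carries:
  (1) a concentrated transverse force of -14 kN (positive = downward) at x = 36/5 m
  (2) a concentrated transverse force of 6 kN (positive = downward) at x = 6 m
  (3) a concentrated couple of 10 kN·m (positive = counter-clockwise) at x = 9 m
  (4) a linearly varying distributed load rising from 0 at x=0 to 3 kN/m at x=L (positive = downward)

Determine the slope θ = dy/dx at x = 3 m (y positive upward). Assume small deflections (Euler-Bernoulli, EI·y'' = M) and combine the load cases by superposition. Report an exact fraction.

θ(3) = -381/156250 rad

Load 1 — point force P=-14 kN at a=36/5 m (b=L-a=24/5):
  θ_1 = -Pb²x(2aL-(3a+b)x)/(2L³EI)  [x≤a] = -(-14)·(24/5)²·3·(2·(36/5)·12-(3·(36/5)+(24/5))·3)/(2·12³·5000) = 819/156250 rad
Load 2 — point force P=6 kN at a=6 m (b=L-a=6):
  θ_2 = -Pb²x(2aL-(3a+b)x)/(2L³EI)  [x≤a] = -6·6²·3·(2·6·12-(3·6+6)·3)/(2·12³·5000) = -27/10000 rad
Load 3 — applied couple M₀=10 kN·m at a=9 m (b=L-a=3):
  θ_3 = (R_Ax²/2 - M_Ax)/EI  [x≤a] with R_A=15/16, M_A=25/8 = ((15/16)·3²/2 - (25/8)·3)/5000 = -33/32000 rad
Load 4 — triangular load w₀=3 kN/m (0→w₀ over full span):
  θ_4 = -w₀(2x(L-x)(L-2x)(x+2L)+x²(L-x)²)/(120LEI) = -3·(2·3·(12-3)·(12-2·3)·(3+2·12)+3²·(12-3)²)/(120·12·5000) = -3159/800000 rad
Superposition: θ = Σ θ_i = -381/156250 rad ≈ -0.002438 rad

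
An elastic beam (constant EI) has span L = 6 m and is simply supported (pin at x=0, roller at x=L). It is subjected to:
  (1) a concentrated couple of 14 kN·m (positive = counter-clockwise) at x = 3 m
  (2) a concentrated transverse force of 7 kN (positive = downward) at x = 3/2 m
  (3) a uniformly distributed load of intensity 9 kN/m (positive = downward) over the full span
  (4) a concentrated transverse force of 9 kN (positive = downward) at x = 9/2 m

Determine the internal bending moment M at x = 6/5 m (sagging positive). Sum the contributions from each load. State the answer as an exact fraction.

Load 1 — applied couple M₀=14 kN·m at a=3 m (b=L-a=3):
  M_1 = M₀x/L  [x≤a] = 14·(6/5)/6 = 14/5 kN·m
Load 2 — point force P=7 kN at a=3/2 m (b=L-a=9/2):
  M_2 = Pbx/L  [x≤a] = 7·(9/2)·(6/5)/6 = 63/10 kN·m
Load 3 — uniform load w=9 kN/m over full span:
  M_3 = wx(L-x)/2 = 9·(6/5)·(6-(6/5))/2 = 648/25 kN·m
Load 4 — point force P=9 kN at a=9/2 m (b=L-a=3/2):
  M_4 = Pbx/L  [x≤a] = 9·(3/2)·(6/5)/6 = 27/10 kN·m
Superposition: M = Σ M_i = 943/25 kN·m ≈ 37.720000 kN·m

M(6/5) = 943/25 kN·m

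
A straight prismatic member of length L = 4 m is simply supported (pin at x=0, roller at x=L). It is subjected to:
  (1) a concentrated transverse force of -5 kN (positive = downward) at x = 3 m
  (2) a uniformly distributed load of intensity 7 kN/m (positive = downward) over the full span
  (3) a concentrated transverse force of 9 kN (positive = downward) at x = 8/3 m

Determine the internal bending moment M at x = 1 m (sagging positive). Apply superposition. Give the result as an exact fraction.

M(1) = 49/4 kN·m

Load 1 — point force P=-5 kN at a=3 m (b=L-a=1):
  M_1 = Pbx/L  [x≤a] = (-5)·1·1/4 = -5/4 kN·m
Load 2 — uniform load w=7 kN/m over full span:
  M_2 = wx(L-x)/2 = 7·1·(4-1)/2 = 21/2 kN·m
Load 3 — point force P=9 kN at a=8/3 m (b=L-a=4/3):
  M_3 = Pbx/L  [x≤a] = 9·(4/3)·1/4 = 3 kN·m
Superposition: M = Σ M_i = 49/4 kN·m ≈ 12.250000 kN·m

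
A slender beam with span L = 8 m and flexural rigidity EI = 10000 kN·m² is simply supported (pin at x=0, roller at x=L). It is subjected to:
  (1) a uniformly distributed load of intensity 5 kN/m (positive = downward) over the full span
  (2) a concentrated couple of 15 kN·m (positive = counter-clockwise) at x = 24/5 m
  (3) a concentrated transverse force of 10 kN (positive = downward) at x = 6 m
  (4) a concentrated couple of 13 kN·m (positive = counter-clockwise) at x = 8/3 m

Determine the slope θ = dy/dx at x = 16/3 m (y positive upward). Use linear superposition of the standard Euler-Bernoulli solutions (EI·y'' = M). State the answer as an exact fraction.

Load 1 — uniform load w=5 kN/m over full span:
  θ_1 = -w(L³-6Lx²+4x³)/(24EI) = -5·(8³-6·8·(16/3)²+4·(16/3)³)/(24·10000) = 52/10125 rad
Load 2 — applied couple M₀=15 kN·m at a=24/5 m (b=L-a=16/5):
  θ_2 = (M₀x²/(2L)-M₀(x-a)+C₁)/EI  [x>a] with C₁=M₀(3b²-L²)/(6L)=-52/5 = (15·(16/3)²/(2·8)-15·((16/3)-(24/5))+(-52/5))/10000 = 31/37500 rad
Load 3 — point force P=10 kN at a=6 m (b=L-a=2):
  θ_3 = -Pb(L²-b²-3x²)/(6LEI)  [x≤a] = -10·2·(8²-2²-3·(16/3)²)/(6·8·10000) = 19/18000 rad
Load 4 — applied couple M₀=13 kN·m at a=8/3 m (b=L-a=16/3):
  θ_4 = (M₀x²/(2L)-M₀(x-a)+C₁)/EI  [x>a] with C₁=M₀(3b²-L²)/(6L)=52/9 = (13·(16/3)²/(2·8)-13·((16/3)-(8/3))+(52/9))/10000 = -13/22500 rad
Superposition: θ = Σ θ_i = 26083/4050000 rad ≈ 0.006440 rad

θ(16/3) = 26083/4050000 rad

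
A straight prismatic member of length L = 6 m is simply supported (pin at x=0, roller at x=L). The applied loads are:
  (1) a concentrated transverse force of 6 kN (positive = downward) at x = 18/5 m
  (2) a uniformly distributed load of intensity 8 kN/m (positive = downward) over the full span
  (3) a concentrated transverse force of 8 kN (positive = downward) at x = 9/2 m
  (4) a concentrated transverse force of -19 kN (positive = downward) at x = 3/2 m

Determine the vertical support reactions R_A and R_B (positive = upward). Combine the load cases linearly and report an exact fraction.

Load 1 — point force P=6 kN at a=18/5 m (b=L-a=12/5):
  R_A = Pb/L = 6·(12/5)/6 = 12/5 kN
  R_B = Pa/L = 6·(18/5)/6 = 18/5 kN
Load 2 — uniform load w=8 kN/m over full span:
  R_A = wL/2 = 8·6/2 = 24 kN
  R_B = wL/2 = 8·6/2 = 24 kN
Load 3 — point force P=8 kN at a=9/2 m (b=L-a=3/2):
  R_A = Pb/L = 8·(3/2)/6 = 2 kN
  R_B = Pa/L = 8·(9/2)/6 = 6 kN
Load 4 — point force P=-19 kN at a=3/2 m (b=L-a=9/2):
  R_A = Pb/L = (-19)·(9/2)/6 = -57/4 kN
  R_B = Pa/L = (-19)·(3/2)/6 = -19/4 kN
Superposition: R_A = 283/20 kN, R_B = 577/20 kN

R_A = 283/20 kN, R_B = 577/20 kN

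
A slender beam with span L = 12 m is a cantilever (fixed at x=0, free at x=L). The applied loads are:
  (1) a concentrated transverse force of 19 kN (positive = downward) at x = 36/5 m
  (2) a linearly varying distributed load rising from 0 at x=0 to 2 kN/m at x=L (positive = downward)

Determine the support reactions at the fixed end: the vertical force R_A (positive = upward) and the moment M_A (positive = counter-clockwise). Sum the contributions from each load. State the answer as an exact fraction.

Load 1 — point force P=19 kN at a=36/5 m (b=L-a=24/5):
  R_A = P = 19 kN
  M_A = Pa = 19·(36/5) = 684/5 kN·m
Load 2 — triangular load w₀=2 kN/m (0→w₀ over full span):
  R_A = w₀L/2 = 2·12/2 = 12 kN
  M_A = w₀L²/3 = 2·12²/3 = 96 kN·m
Superposition: R_A = 31 kN, M_A = 1164/5 kN·m

R_A = 31 kN, M_A = 1164/5 kN·m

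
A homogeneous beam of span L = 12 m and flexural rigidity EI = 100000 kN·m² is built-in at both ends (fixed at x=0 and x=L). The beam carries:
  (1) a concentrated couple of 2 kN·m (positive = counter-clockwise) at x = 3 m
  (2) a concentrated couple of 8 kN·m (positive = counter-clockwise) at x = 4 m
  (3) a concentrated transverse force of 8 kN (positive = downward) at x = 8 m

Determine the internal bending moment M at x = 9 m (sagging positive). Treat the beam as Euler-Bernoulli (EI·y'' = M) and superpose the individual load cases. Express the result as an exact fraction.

M(9) = 521/144 kN·m

Load 1 — applied couple M₀=2 kN·m at a=3 m (b=L-a=9):
  M_1 = R_Ax - M_A - M₀  [x>a] with R_A=3/16, M_A=-3/8 = (3/16)·9 - (-3/8) - 2 = 1/16 kN·m
Load 2 — applied couple M₀=8 kN·m at a=4 m (b=L-a=8):
  M_2 = R_Ax - M_A - M₀  [x>a] with R_A=8/9, M_A=0 = (8/9)·9 - 0 - 8 = 0 kN·m
Load 3 — point force P=8 kN at a=8 m (b=L-a=4):
  M_3 = Pa²(a+3b)(L-x)/L³ - Pa²b/L²  [x>a] = 8·8²·(8+3·4)·(12-9)/12³ - 8·8²·4/12² = 32/9 kN·m
Superposition: M = Σ M_i = 521/144 kN·m ≈ 3.618056 kN·m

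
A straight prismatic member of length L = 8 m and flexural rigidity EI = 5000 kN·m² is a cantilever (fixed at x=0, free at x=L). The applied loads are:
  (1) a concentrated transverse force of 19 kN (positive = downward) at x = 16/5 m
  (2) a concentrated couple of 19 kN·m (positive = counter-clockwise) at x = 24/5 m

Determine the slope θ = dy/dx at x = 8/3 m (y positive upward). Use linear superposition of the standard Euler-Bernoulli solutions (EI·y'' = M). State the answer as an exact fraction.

Load 1 — point force P=19 kN at a=16/5 m (b=L-a=24/5):
  θ_1 = -Px(2a-x)/(2EI)  [x≤a] = -19·(8/3)·(2·(16/5)-(8/3))/(2·5000) = -532/28125 rad
Load 2 — applied couple M₀=19 kN·m at a=24/5 m (b=L-a=16/5):
  θ_2 = M₀x/EI  [x≤a] = 19·(8/3)/5000 = 19/1875 rad
Superposition: θ = Σ θ_i = -247/28125 rad ≈ -0.008782 rad

θ(8/3) = -247/28125 rad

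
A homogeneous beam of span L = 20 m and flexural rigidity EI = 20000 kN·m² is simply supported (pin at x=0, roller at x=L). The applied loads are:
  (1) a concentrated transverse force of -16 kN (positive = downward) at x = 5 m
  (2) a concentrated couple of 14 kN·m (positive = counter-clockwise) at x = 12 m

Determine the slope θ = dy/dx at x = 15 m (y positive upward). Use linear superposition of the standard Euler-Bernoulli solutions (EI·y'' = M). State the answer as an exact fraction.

Load 1 — point force P=-16 kN at a=5 m (b=L-a=15):
  θ_1 = -Pa(2L²-6Lx+3x²+a²)/(6LEI)  [x>a] = -(-16)·5·(2·20²-6·20·15+3·15²+5²)/(6·20·20000) = -1/100 rad
Load 2 — applied couple M₀=14 kN·m at a=12 m (b=L-a=8):
  θ_2 = (M₀x²/(2L)-M₀(x-a)+C₁)/EI  [x>a] with C₁=M₀(3b²-L²)/(6L)=-364/15 = (14·15²/(2·20)-14·(15-12)+(-364/15))/20000 = 749/1200000 rad
Superposition: θ = Σ θ_i = -11251/1200000 rad ≈ -0.009376 rad

θ(15) = -11251/1200000 rad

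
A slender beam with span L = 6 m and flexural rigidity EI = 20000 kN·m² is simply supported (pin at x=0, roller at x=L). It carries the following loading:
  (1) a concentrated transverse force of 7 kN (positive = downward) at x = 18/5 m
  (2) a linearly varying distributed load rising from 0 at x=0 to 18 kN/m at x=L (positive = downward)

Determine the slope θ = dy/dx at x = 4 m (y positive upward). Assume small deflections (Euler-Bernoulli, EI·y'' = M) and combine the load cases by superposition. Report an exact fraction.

Load 1 — point force P=7 kN at a=18/5 m (b=L-a=12/5):
  θ_1 = -Pa(2L²-6Lx+3x²+a²)/(6LEI)  [x>a] = -7·(18/5)·(2·6²-6·6·4+3·4²+(18/5)²)/(6·6·20000) = 483/1250000 rad
Load 2 — triangular load w₀=18 kN/m (0→w₀ over full span):
  θ_2 = -w₀(7L⁴-30L²x²+15x⁴)/(360LEI) = -18·(7·6⁴-30·6²·4²+15·4⁴)/(360·6·20000) = 91/50000 rad
Superposition: θ = Σ θ_i = 1379/625000 rad ≈ 0.002206 rad

θ(4) = 1379/625000 rad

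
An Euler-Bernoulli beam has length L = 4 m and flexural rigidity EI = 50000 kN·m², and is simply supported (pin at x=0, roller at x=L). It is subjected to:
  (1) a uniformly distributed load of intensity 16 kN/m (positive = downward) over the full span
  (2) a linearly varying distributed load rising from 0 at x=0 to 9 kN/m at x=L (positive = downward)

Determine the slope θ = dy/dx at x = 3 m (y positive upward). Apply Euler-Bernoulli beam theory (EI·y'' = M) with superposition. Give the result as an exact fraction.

Load 1 — uniform load w=16 kN/m over full span:
  θ_1 = -w(L³-6Lx²+4x³)/(24EI) = -16·(4³-6·4·3²+4·3³)/(24·50000) = 11/18750 rad
Load 2 — triangular load w₀=9 kN/m (0→w₀ over full span):
  θ_2 = -w₀(7L⁴-30L²x²+15x⁴)/(360LEI) = -9·(7·4⁴-30·4²·3²+15·3⁴)/(360·4·50000) = 1313/8000000 rad
Superposition: θ = Σ θ_i = 18019/24000000 rad ≈ 0.000751 rad

θ(3) = 18019/24000000 rad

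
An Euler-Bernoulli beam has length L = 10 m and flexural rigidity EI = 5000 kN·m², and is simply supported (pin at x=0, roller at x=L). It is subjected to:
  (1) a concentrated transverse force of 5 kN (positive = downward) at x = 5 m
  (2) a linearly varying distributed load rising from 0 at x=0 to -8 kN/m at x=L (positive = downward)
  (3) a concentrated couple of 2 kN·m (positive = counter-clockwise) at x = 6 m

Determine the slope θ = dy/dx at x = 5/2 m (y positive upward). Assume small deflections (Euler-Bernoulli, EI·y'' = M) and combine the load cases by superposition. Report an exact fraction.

Load 1 — point force P=5 kN at a=5 m (b=L-a=5):
  θ_1 = -Pb(L²-b²-3x²)/(6LEI)  [x≤a] = -5·5·(10²-5²-3·(5/2)²)/(6·10·5000) = -3/640 rad
Load 2 — triangular load w₀=-8 kN/m (0→w₀ over full span):
  θ_2 = -w₀(7L⁴-30L²x²+15x⁴)/(360LEI) = -(-8)·(7·10⁴-30·10²·(5/2)²+15·(5/2)⁴)/(360·10·5000) = 1327/57600 rad
Load 3 — applied couple M₀=2 kN·m at a=6 m (b=L-a=4):
  θ_3 = (M₀x²/(2L)+C₁)/EI  [x≤a] with C₁=M₀(3b²-L²)/(6L)=-26/15 = (2·(5/2)²/(2·10)+(-26/15))/5000 = -133/600000 rad
Superposition: θ = Σ θ_i = 130529/7200000 rad ≈ 0.018129 rad

θ(5/2) = 130529/7200000 rad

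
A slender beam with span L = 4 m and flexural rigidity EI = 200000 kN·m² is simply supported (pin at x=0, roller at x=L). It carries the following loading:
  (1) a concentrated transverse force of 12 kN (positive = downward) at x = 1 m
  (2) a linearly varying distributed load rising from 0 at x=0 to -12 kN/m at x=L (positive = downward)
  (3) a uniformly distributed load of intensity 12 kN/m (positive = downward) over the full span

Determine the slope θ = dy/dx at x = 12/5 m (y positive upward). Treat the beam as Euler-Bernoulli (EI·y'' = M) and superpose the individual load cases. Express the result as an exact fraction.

θ(12/5) = 34397/750000000 rad

Load 1 — point force P=12 kN at a=1 m (b=L-a=3):
  θ_1 = -Pa(2L²-6Lx+3x²+a²)/(6LEI)  [x>a] = -12·1·(2·4²-6·4·(12/5)+3·(12/5)²+1²)/(6·4·200000) = 183/10000000 rad
Load 2 — triangular load w₀=-12 kN/m (0→w₀ over full span):
  θ_2 = -w₀(7L⁴-30L²x²+15x⁴)/(360LEI) = -(-12)·(7·4⁴-30·4²·(12/5)²+15·(12/5)⁴)/(360·4·200000) = -116/5859375 rad
Load 3 — uniform load w=12 kN/m over full span:
  θ_3 = -w(L³-6Lx²+4x³)/(24EI) = -12·(4³-6·4·(12/5)²+4·(12/5)³)/(24·200000) = 37/781250 rad
Superposition: θ = Σ θ_i = 34397/750000000 rad ≈ 0.000046 rad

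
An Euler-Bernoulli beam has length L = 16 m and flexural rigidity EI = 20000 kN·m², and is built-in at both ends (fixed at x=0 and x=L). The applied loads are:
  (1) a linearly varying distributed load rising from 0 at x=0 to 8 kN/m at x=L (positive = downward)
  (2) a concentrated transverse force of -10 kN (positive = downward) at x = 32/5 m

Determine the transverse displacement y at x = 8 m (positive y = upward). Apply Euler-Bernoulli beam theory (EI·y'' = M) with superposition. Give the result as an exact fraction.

y(8) = -384/15625 m

Load 1 — triangular load w₀=8 kN/m (0→w₀ over full span):
  y_1 = -w₀x²(L-x)²(x+2L)/(120LEI) = -8·8²·(16-8)²·(8+2·16)/(120·16·20000) = -64/1875 m
Load 2 — point force P=-10 kN at a=32/5 m (b=L-a=48/5):
  y_2 = -Pa²(L-x)²(3bL-(3b+a)(L-x))/(6L³EI)  [x>a] = -(-10)·(32/5)²·(16-8)²·(3·(48/5)·16-(3·(48/5)+(32/5))·(16-8))/(6·16³·20000) = 448/46875 m
Superposition: y = Σ y_i = -384/15625 m ≈ -0.024576 m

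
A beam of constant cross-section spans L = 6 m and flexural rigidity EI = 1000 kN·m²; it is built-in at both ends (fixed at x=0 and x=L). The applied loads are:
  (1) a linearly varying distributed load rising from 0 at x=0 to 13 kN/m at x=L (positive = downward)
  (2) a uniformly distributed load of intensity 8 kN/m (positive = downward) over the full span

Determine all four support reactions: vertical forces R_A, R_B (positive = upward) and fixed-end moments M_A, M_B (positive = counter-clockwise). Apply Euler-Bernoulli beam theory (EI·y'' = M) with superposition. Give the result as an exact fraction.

R_A = 357/10 kN, M_A = 198/5 kN·m, R_B = 513/10 kN, M_B = -237/5 kN·m

Load 1 — triangular load w₀=13 kN/m (0→w₀ over full span):
  R_A = 3w₀L/20 = 3·13·6/20 = 117/10 kN
  M_A = w₀L²/30 = 13·6²/30 = 78/5 kN·m
  R_B = 7w₀L/20 = 7·13·6/20 = 273/10 kN
  M_B = -w₀L²/20 = -13·6²/20 = -117/5 kN·m
Load 2 — uniform load w=8 kN/m over full span:
  R_A = wL/2 = 8·6/2 = 24 kN
  M_A = wL²/12 = 8·6²/12 = 24 kN·m
  R_B = wL/2 = 8·6/2 = 24 kN
  M_B = -wL²/12 = -8·6²/12 = -24 kN·m
Superposition: R_A = 357/10 kN, M_A = 198/5 kN·m, R_B = 513/10 kN, M_B = -237/5 kN·m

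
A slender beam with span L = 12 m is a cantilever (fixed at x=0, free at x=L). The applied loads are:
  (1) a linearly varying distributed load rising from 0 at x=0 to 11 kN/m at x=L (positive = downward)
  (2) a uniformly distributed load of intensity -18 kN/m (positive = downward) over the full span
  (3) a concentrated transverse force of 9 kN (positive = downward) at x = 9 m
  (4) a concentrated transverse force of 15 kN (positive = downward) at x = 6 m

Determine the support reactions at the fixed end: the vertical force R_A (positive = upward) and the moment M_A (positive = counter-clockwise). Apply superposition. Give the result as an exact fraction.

Load 1 — triangular load w₀=11 kN/m (0→w₀ over full span):
  R_A = w₀L/2 = 11·12/2 = 66 kN
  M_A = w₀L²/3 = 11·12²/3 = 528 kN·m
Load 2 — uniform load w=-18 kN/m over full span:
  R_A = wL = (-18)·12 = -216 kN
  M_A = wL²/2 = (-18)·12²/2 = -1296 kN·m
Load 3 — point force P=9 kN at a=9 m (b=L-a=3):
  R_A = P = 9 kN
  M_A = Pa = 9·9 = 81 kN·m
Load 4 — point force P=15 kN at a=6 m (b=L-a=6):
  R_A = P = 15 kN
  M_A = Pa = 15·6 = 90 kN·m
Superposition: R_A = -126 kN, M_A = -597 kN·m

R_A = -126 kN, M_A = -597 kN·m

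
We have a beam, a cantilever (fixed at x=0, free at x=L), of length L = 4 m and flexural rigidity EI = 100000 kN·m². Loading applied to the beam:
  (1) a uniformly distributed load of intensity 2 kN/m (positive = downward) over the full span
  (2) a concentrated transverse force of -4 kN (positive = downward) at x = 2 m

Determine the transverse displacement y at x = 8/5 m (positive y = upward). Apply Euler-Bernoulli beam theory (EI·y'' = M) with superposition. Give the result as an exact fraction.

y(8/5) = -472/5859375 m

Load 1 — uniform load w=2 kN/m over full span:
  y_1 = -wx²(x²-4Lx+6L²)/(24EI) = -2·(8/5)²·((8/5)²-4·4·(8/5)+6·4²)/(24·100000) = -304/1953125 m
Load 2 — point force P=-4 kN at a=2 m (b=L-a=2):
  y_2 = -Px²(3a-x)/(6EI)  [x≤a] = -(-4)·(8/5)²·(3·2-(8/5))/(6·100000) = 88/1171875 m
Superposition: y = Σ y_i = -472/5859375 m ≈ -0.000081 m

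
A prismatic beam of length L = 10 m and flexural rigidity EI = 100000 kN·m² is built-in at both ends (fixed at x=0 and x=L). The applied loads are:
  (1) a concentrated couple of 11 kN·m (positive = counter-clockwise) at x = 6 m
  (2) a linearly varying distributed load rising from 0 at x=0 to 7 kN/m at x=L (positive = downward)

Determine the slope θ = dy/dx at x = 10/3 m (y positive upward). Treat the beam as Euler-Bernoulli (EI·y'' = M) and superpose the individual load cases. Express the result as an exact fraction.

Load 1 — applied couple M₀=11 kN·m at a=6 m (b=L-a=4):
  θ_1 = (R_Ax²/2 - M_Ax)/EI  [x≤a] with R_A=198/125, M_A=88/25 = ((198/125)·(10/3)²/2 - (88/25)·(10/3))/100000 = -11/375000 rad
Load 2 — triangular load w₀=7 kN/m (0→w₀ over full span):
  θ_2 = -w₀(2x(L-x)(L-2x)(x+2L)+x²(L-x)²)/(120LEI) = -7·(2·(10/3)·(10-(10/3))·(10-2·(10/3))·((10/3)+2·10)+(10/3)²·(10-(10/3))²)/(120·10·100000) = -7/30375 rad
Superposition: θ = Σ θ_i = -7891/30375000 rad ≈ -0.000260 rad

θ(10/3) = -7891/30375000 rad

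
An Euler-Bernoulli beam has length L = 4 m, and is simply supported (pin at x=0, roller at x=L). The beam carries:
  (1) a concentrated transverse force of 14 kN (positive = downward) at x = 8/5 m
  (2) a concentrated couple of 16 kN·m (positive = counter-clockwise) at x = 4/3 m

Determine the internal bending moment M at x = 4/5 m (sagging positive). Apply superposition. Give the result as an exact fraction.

M(4/5) = 248/25 kN·m

Load 1 — point force P=14 kN at a=8/5 m (b=L-a=12/5):
  M_1 = Pbx/L  [x≤a] = 14·(12/5)·(4/5)/4 = 168/25 kN·m
Load 2 — applied couple M₀=16 kN·m at a=4/3 m (b=L-a=8/3):
  M_2 = M₀x/L  [x≤a] = 16·(4/5)/4 = 16/5 kN·m
Superposition: M = Σ M_i = 248/25 kN·m ≈ 9.920000 kN·m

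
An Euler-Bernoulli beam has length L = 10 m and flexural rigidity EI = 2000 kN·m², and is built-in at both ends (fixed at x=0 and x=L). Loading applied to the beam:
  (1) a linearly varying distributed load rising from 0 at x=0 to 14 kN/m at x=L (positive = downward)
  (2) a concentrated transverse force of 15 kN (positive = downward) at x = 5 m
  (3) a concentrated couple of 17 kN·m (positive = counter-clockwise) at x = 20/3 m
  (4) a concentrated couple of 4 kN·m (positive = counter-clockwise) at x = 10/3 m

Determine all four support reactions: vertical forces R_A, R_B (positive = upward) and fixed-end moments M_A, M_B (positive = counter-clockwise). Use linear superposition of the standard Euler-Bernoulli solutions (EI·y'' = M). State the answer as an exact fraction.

R_A = 313/10 kN, M_A = 853/12 kN·m, R_B = 537/10 kN, M_B = -1049/12 kN·m

Load 1 — triangular load w₀=14 kN/m (0→w₀ over full span):
  R_A = 3w₀L/20 = 3·14·10/20 = 21 kN
  M_A = w₀L²/30 = 14·10²/30 = 140/3 kN·m
  R_B = 7w₀L/20 = 7·14·10/20 = 49 kN
  M_B = -w₀L²/20 = -14·10²/20 = -70 kN·m
Load 2 — point force P=15 kN at a=5 m (b=L-a=5):
  R_A = Pb²(3a+b)/L³ = 15·5²·(3·5+5)/10³ = 15/2 kN
  M_A = Pab²/L² = 15·5·5²/10² = 75/4 kN·m
  R_B = Pa²(a+3b)/L³ = 15·5²·(5+3·5)/10³ = 15/2 kN
  M_B = -Pa²b/L² = -15·5²·5/10² = -75/4 kN·m
Load 3 — applied couple M₀=17 kN·m at a=20/3 m (b=L-a=10/3):
  R_A = 6M₀ab/L³ = 6·17·(20/3)·(10/3)/10³ = 34/15 kN
  M_A = M₀b(2a-b)/L² = 17·(10/3)·(2·(20/3)-(10/3))/10² = 17/3 kN·m
  R_B = -6M₀ab/L³ = -6·17·(20/3)·(10/3)/10³ = -34/15 kN
  M_B = M₀a(2b-a)/L² = 17·(20/3)·(2·(10/3)-(20/3))/10² = 0 kN·m
Load 4 — applied couple M₀=4 kN·m at a=10/3 m (b=L-a=20/3):
  R_A = 6M₀ab/L³ = 6·4·(10/3)·(20/3)/10³ = 8/15 kN
  M_A = M₀b(2a-b)/L² = 4·(20/3)·(2·(10/3)-(20/3))/10² = 0 kN·m
  R_B = -6M₀ab/L³ = -6·4·(10/3)·(20/3)/10³ = -8/15 kN
  M_B = M₀a(2b-a)/L² = 4·(10/3)·(2·(20/3)-(10/3))/10² = 4/3 kN·m
Superposition: R_A = 313/10 kN, M_A = 853/12 kN·m, R_B = 537/10 kN, M_B = -1049/12 kN·m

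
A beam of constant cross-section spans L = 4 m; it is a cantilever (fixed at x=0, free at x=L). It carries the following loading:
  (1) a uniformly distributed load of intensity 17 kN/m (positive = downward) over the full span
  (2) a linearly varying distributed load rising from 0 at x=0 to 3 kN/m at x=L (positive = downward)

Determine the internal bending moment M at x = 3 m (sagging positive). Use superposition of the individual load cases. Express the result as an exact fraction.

Load 1 — uniform load w=17 kN/m over full span:
  M_1 = -w(L-x)²/2 = -17·(4-3)²/2 = -17/2 kN·m
Load 2 — triangular load w₀=3 kN/m (0→w₀ over full span):
  M_2 = w₀Lx/2 - w₀L²/3 - w₀x³/(6L) = 3·4·3/2 - 3·4²/3 - 3·3³/(6·4) = -11/8 kN·m
Superposition: M = Σ M_i = -79/8 kN·m ≈ -9.875000 kN·m

M(3) = -79/8 kN·m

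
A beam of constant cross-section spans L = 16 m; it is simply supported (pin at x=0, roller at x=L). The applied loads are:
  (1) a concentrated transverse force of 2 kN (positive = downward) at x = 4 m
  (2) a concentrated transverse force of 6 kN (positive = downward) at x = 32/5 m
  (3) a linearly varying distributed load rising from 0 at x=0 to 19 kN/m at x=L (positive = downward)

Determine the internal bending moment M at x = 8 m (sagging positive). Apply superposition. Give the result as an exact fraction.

Load 1 — point force P=2 kN at a=4 m (b=L-a=12):
  M_1 = Pa(L-x)/L  [x>a] = 2·4·(16-8)/16 = 4 kN·m
Load 2 — point force P=6 kN at a=32/5 m (b=L-a=48/5):
  M_2 = Pa(L-x)/L  [x>a] = 6·(32/5)·(16-8)/16 = 96/5 kN·m
Load 3 — triangular load w₀=19 kN/m (0→w₀ over full span):
  M_3 = w₀Lx/6 - w₀x³/(6L) = 19·16·8/6 - 19·8³/(6·16) = 304 kN·m
Superposition: M = Σ M_i = 1636/5 kN·m ≈ 327.200000 kN·m

M(8) = 1636/5 kN·m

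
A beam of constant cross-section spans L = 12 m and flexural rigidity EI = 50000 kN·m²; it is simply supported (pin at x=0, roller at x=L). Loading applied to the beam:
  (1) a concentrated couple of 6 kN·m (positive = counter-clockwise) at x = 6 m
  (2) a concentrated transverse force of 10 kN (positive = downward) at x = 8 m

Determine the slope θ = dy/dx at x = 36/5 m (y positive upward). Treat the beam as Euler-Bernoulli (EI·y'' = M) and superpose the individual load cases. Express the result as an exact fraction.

θ(36/5) = 4061/11250000 rad

Load 1 — applied couple M₀=6 kN·m at a=6 m (b=L-a=6):
  θ_1 = (M₀x²/(2L)-M₀(x-a)+C₁)/EI  [x>a] with C₁=M₀(3b²-L²)/(6L)=-3 = (6·(36/5)²/(2·12)-6·((36/5)-6)+(-3))/50000 = 69/1250000 rad
Load 2 — point force P=10 kN at a=8 m (b=L-a=4):
  θ_2 = -Pb(L²-b²-3x²)/(6LEI)  [x≤a] = -10·4·(12²-4²-3·(36/5)²)/(6·12·50000) = 43/140625 rad
Superposition: θ = Σ θ_i = 4061/11250000 rad ≈ 0.000361 rad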